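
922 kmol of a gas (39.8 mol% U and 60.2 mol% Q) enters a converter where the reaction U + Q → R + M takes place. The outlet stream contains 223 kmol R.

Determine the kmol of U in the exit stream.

144 kmol

For R: n = n₀ + 1ξ → 223 = 0 + 1ξ, giving ξ = 223 kmol.
Outlet amounts (n = n₀ + ν ξ):
  U: 367 − 1(223) = 144
  Q: 555 − 1(223) = 332
  R: 0 + 1(223) = 223
  M: 0 + 1(223) = 223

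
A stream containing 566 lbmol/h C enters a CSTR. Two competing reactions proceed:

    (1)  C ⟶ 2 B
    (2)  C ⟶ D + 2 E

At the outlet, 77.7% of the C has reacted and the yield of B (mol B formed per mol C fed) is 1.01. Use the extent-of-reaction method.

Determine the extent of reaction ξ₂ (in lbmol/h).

ξ₂ = 154 lbmol/h

Yield of B: 2ξ₁ / 566 = 1.01 → ξ₁ = 285.8 lbmol/h.
Conversion of C: 1ξ₁ + 1ξ₂ = 0.777 × 566 = 439.8 → ξ₂ = 154 lbmol/h.
Outlet amounts (n = n₀ + Σ ν·ξ):
  C: 566 − 1(285.8) − 1(154) = 126.2
  B: 0 + 2(285.8) = 571.7
  D: 0 + 1(154) = 154
  E: 0 + 2(154) = 307.9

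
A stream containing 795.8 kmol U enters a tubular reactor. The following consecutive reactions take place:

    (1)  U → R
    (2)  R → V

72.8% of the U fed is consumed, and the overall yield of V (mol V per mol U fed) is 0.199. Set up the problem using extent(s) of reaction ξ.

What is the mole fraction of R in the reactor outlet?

0.529

Conversion of U: U consumed = 1ξ₁ = 0.728 × 795.8 → ξ₁ = 579.3 kmol.
Yield of V: 1ξ₂ / 795.8 = 0.199 → ξ₂ = 158.4 kmol.
Outlet amounts (n = n₀ + Σ ν·ξ):
  U: 795.8 − 1(579.3) = 216.5
  R: 0 + 1(579.3) − 1(158.4) = 421
  V: 0 + 1(158.4) = 158.4
Total out = 795.8 kmol; y_R = 421 / 795.8 = 0.529.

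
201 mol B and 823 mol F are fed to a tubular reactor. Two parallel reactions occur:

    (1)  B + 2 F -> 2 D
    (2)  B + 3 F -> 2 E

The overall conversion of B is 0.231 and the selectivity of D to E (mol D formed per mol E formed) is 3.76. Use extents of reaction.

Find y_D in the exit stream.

0.0758

Conversion of B: B consumed = 0.231 × 201 = 46.43 mol = 1ξ₁ + 1ξ₂.
Selectivity: 2ξ₁ / (2ξ₂) = 3.76 → ξ₁ = 3.76 ξ₂.
Substitute: (1·3.76 + 1) ξ₂ = 46.43 → ξ₂ = 9.754 mol, ξ₁ = 36.68 mol.
Outlet amounts (n = n₀ + Σ ν·ξ):
  B: 201 − 1(36.68) − 1(9.754) = 154.6
  F: 823 − 2(36.68) − 3(9.754) = 720.4
  D: 0 + 2(36.68) = 73.35
  E: 0 + 2(9.754) = 19.51
Total out = 967.8 mol; y_D = 73.35 / 967.8 = 0.07579.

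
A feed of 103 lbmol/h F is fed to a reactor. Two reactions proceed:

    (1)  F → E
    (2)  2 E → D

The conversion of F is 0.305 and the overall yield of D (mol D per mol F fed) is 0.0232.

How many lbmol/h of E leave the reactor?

26.6 lbmol/h

Conversion of F: F consumed = 1ξ₁ = 0.305 × 103 → ξ₁ = 31.41 lbmol/h.
Yield of D: 1ξ₂ / 103 = 0.0232 → ξ₂ = 2.39 lbmol/h.
Outlet amounts (n = n₀ + Σ ν·ξ):
  F: 103 − 1(31.41) = 71.59
  E: 0 + 1(31.41) − 2(2.39) = 26.64
  D: 0 + 1(2.39) = 2.39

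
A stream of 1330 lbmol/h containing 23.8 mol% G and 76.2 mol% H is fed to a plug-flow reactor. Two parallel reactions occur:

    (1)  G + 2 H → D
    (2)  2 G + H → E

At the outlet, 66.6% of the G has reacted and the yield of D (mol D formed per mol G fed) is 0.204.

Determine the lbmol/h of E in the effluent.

73.1 lbmol/h

Yield of D: 1ξ₁ / 316.5 = 0.204 → ξ₁ = 64.57 lbmol/h.
Conversion of G: 1ξ₁ + 2ξ₂ = 0.666 × 316.5 = 210.8 → ξ₂ = 73.12 lbmol/h.
Outlet amounts (n = n₀ + Σ ν·ξ):
  G: 316.5 − 1(64.57) − 2(73.12) = 105.7
  H: 1013 − 2(64.57) − 1(73.12) = 811.2
  D: 0 + 1(64.57) = 64.57
  E: 0 + 1(73.12) = 73.12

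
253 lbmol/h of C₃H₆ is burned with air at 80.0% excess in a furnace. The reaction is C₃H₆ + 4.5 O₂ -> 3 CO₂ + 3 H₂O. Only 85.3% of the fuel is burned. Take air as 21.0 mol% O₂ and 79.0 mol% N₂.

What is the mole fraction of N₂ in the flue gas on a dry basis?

0.814

Stoichiometric O₂ = 4.5 × 253 = 1138 lbmol/h; O₂ fed = 1138 × 1.800 = 2049 lbmol/h.
N₂ fed = 2049 × 79/21 = 7709 lbmol/h.
Fuel reacted = 0.853 × 253 → ξ = 215.8 lbmol/h.
Outlet (n = n₀ + ν ξ):
  C₃H₆: 253 − 1(215.8) = 37.19
  O₂: 2049 − 4.5(215.8) = 1078
  N₂: 7709 (inert)
  CO₂: 0 + 3(215.8) = 647.4
  H₂O: 0 + 3(215.8) = 647.4
Dry total = 9472 lbmol/h; y_N₂ (dry) = 7709 / 9472 = 0.8139.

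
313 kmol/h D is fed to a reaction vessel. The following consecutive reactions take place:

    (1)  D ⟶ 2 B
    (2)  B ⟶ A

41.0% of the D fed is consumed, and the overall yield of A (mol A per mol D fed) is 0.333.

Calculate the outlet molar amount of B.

152 kmol/h

Conversion of D: D consumed = 1ξ₁ = 0.41 × 313 → ξ₁ = 128.3 kmol/h.
Yield of A: 1ξ₂ / 313 = 0.333 → ξ₂ = 104.2 kmol/h.
Outlet amounts (n = n₀ + Σ ν·ξ):
  D: 313 − 1(128.3) = 184.7
  B: 0 + 2(128.3) − 1(104.2) = 152.4
  A: 0 + 1(104.2) = 104.2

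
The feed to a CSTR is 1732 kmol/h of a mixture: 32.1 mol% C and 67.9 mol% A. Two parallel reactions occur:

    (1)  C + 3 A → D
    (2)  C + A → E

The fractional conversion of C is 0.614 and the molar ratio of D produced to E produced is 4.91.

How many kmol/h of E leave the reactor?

57.8 kmol/h

Conversion of C: C consumed = 0.614 × 556 = 341.4 kmol/h = 1ξ₁ + 1ξ₂.
Selectivity: 1ξ₁ / (1ξ₂) = 4.91 → ξ₁ = 4.91 ξ₂.
Substitute: (1·4.91 + 1) ξ₂ = 341.4 → ξ₂ = 57.76 kmol/h, ξ₁ = 283.6 kmol/h.
Outlet amounts (n = n₀ + Σ ν·ξ):
  C: 556 − 1(283.6) − 1(57.76) = 214.6
  A: 1176 − 3(283.6) − 1(57.76) = 267.4
  D: 0 + 1(283.6) = 283.6
  E: 0 + 1(57.76) = 57.76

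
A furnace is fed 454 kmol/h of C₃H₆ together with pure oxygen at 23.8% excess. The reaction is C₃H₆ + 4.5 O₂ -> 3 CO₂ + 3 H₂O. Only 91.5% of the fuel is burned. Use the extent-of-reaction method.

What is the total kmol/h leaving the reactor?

Stoichiometric O₂ = 4.5 × 454 = 2043 kmol/h; O₂ fed = 2043 × 1.238 = 2529 kmol/h.
Fuel reacted = 0.915 × 454 → ξ = 415.4 kmol/h.
Outlet (n = n₀ + ν ξ):
  C₃H₆: 454 − 1(415.4) = 38.59
  O₂: 2529 − 4.5(415.4) = 659.9
  CO₂: 0 + 3(415.4) = 1246
  H₂O: 0 + 3(415.4) = 1246
Total out = 38.59 + 659.9 + 1246 + 1246 = 3191 kmol/h.

3190 kmol/h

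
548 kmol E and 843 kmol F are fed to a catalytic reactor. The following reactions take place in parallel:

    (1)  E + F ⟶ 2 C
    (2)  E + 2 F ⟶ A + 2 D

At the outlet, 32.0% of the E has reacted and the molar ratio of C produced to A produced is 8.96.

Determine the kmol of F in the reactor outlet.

636 kmol

Conversion of E: E consumed = 0.32 × 548 = 175.4 kmol = 1ξ₁ + 1ξ₂.
Selectivity: 2ξ₁ / (1ξ₂) = 8.96 → ξ₁ = 4.48 ξ₂.
Substitute: (1·4.48 + 1) ξ₂ = 175.4 → ξ₂ = 32 kmol, ξ₁ = 143.4 kmol.
Outlet amounts (n = n₀ + Σ ν·ξ):
  E: 548 − 1(143.4) − 1(32) = 372.6
  F: 843 − 1(143.4) − 2(32) = 635.6
  C: 0 + 2(143.4) = 286.7
  A: 0 + 1(32) = 32
  D: 0 + 2(32) = 64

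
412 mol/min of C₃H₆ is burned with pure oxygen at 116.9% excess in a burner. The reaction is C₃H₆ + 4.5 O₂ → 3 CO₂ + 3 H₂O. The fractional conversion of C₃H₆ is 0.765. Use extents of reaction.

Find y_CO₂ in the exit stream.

0.206

Stoichiometric O₂ = 4.5 × 412 = 1854 mol/min; O₂ fed = 1854 × 2.169 = 4021 mol/min.
Fuel reacted = 0.765 × 412 → ξ = 315.2 mol/min.
Outlet (n = n₀ + ν ξ):
  C₃H₆: 412 − 1(315.2) = 96.82
  O₂: 4021 − 4.5(315.2) = 2603
  CO₂: 0 + 3(315.2) = 945.5
  H₂O: 0 + 3(315.2) = 945.5
Total out = 4591 mol/min; y_CO₂ = 945.5 / 4591 = 0.206.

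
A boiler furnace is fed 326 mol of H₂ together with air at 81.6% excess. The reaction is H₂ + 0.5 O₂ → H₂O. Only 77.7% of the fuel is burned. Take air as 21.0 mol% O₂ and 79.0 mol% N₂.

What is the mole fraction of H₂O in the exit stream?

Stoichiometric O₂ = 0.5 × 326 = 163 mol; O₂ fed = 163 × 1.816 = 296 mol.
N₂ fed = 296 × 79/21 = 1114 mol.
Fuel reacted = 0.777 × 326 → ξ = 253.3 mol.
Outlet (n = n₀ + ν ξ):
  H₂: 326 − 1(253.3) = 72.7
  O₂: 296 − 0.5(253.3) = 169.4
  N₂: 1114 (inert)
  H₂O: 0 + 1(253.3) = 253.3
Total out = 1609 mol; y_H₂O = 253.3 / 1609 = 0.1574.

0.157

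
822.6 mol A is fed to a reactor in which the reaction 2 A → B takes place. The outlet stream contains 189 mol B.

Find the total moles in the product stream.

For B: n = n₀ + 1ξ → 189 = 0 + 1ξ, giving ξ = 189 mol.
Outlet amounts (n = n₀ + ν ξ):
  A: 822.6 − 2(189) = 444.6
  B: 0 + 1(189) = 189
Total out = 444.6 + 189 = 633.6 mol.

634 mol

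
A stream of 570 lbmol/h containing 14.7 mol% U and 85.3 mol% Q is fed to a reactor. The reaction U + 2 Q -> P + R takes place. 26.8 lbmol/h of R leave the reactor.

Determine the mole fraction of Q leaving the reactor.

0.796

For R: n = n₀ + 1ξ → 26.8 = 0 + 1ξ, giving ξ = 26.8 lbmol/h.
Outlet amounts (n = n₀ + ν ξ):
  U: 83.79 − 1(26.8) = 56.99
  Q: 486.2 − 2(26.8) = 432.6
  P: 0 + 1(26.8) = 26.8
  R: 0 + 1(26.8) = 26.8
Total out = 543.2 lbmol/h; y_Q = 432.6 / 543.2 = 0.7964.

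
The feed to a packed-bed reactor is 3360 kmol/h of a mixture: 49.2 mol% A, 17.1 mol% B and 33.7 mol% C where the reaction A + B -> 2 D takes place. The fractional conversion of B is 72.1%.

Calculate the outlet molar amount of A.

B reacted = 0.721 × 574.6 = 414.3 kmol/h; ν_B = −1, so ξ = 414.3/1 = 414.3 kmol/h.
Outlet amounts (n = n₀ + ν ξ):
  A: 1653 − 1(414.3) = 1239
  B: 574.6 − 1(414.3) = 160.3
  D: 0 + 2(414.3) = 828.5
  C: 1132 (inert)

1240 kmol/h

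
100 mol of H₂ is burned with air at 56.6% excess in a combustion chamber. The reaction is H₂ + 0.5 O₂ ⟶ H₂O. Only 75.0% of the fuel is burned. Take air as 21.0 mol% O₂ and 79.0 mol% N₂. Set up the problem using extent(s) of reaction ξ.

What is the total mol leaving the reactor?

435 mol

Stoichiometric O₂ = 0.5 × 100 = 50 mol; O₂ fed = 50 × 1.566 = 78.3 mol.
N₂ fed = 78.3 × 79/21 = 294.6 mol.
Fuel reacted = 0.75 × 100 → ξ = 75 mol.
Outlet (n = n₀ + ν ξ):
  H₂: 100 − 1(75) = 25
  O₂: 78.3 − 0.5(75) = 40.8
  N₂: 294.6 (inert)
  H₂O: 0 + 1(75) = 75
Total out = 25 + 40.8 + 294.6 + 75 = 435.4 mol.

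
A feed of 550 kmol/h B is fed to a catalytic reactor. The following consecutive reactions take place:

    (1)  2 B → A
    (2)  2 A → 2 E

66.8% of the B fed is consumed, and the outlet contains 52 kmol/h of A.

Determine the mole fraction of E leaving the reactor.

Conversion of B: B consumed = 2ξ₁ = 0.668 × 550 → ξ₁ = 183.7 kmol/h.
A balance: n_A = 0 + 1ξ₁ − 2ξ₂ = 52 → ξ₂ = (1·183.7 − 52)/2 = 65.85 kmol/h.
Outlet amounts (n = n₀ + Σ ν·ξ):
  B: 550 − 2(183.7) = 182.6
  A: 0 + 1(183.7) − 2(65.85) = 52
  E: 0 + 2(65.85) = 131.7
Total out = 366.3 kmol/h; y_E = 131.7 / 366.3 = 0.3595.

0.36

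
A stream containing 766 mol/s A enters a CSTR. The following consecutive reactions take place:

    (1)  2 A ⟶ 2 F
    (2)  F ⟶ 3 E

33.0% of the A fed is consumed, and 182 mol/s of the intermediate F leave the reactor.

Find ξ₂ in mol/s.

ξ₂ = 70.8 mol/s

Conversion of A: A consumed = 2ξ₁ = 0.33 × 766 → ξ₁ = 126.4 mol/s.
F balance: n_F = 0 + 2ξ₁ − 1ξ₂ = 182 → ξ₂ = (2·126.4 − 182)/1 = 70.78 mol/s.
Outlet amounts (n = n₀ + Σ ν·ξ):
  A: 766 − 2(126.4) = 513.2
  F: 0 + 2(126.4) − 1(70.78) = 182
  E: 0 + 3(70.78) = 212.3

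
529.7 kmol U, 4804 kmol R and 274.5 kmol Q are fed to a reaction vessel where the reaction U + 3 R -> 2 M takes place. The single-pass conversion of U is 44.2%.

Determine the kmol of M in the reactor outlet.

U reacted = 0.442 × 529.7 = 234.1 kmol; ν_U = −1, so ξ = 234.1/1 = 234.1 kmol.
Outlet amounts (n = n₀ + ν ξ):
  U: 529.7 − 1(234.1) = 295.6
  R: 4804 − 3(234.1) = 4102
  M: 0 + 2(234.1) = 468.3
  Q: 274.5 (inert)

468 kmol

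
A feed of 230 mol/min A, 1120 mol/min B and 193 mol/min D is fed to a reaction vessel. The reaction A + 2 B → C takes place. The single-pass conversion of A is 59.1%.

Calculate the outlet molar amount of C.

136 mol/min

A reacted = 0.591 × 230 = 135.9 mol/min; ν_A = −1, so ξ = 135.9/1 = 135.9 mol/min.
Outlet amounts (n = n₀ + ν ξ):
  A: 230 − 1(135.9) = 94.07
  B: 1120 − 2(135.9) = 848.1
  C: 0 + 1(135.9) = 135.9
  D: 193 (inert)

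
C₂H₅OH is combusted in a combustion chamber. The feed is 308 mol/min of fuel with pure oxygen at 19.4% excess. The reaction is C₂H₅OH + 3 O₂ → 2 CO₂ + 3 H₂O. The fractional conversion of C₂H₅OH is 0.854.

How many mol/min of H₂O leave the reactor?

789 mol/min

Stoichiometric O₂ = 3 × 308 = 924 mol/min; O₂ fed = 924 × 1.194 = 1103 mol/min.
Fuel reacted = 0.854 × 308 → ξ = 263 mol/min.
Outlet (n = n₀ + ν ξ):
  C₂H₅OH: 308 − 1(263) = 44.97
  O₂: 1103 − 3(263) = 314.2
  CO₂: 0 + 2(263) = 526.1
  H₂O: 0 + 3(263) = 789.1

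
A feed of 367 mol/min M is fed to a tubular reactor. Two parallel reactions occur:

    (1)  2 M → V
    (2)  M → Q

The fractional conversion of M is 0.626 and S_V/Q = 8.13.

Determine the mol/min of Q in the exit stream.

Conversion of M: M consumed = 0.626 × 367 = 229.7 mol/min = 2ξ₁ + 1ξ₂.
Selectivity: 1ξ₁ / (1ξ₂) = 8.13 → ξ₁ = 8.13 ξ₂.
Substitute: (2·8.13 + 1) ξ₂ = 229.7 → ξ₂ = 13.31 mol/min, ξ₁ = 108.2 mol/min.
Outlet amounts (n = n₀ + Σ ν·ξ):
  M: 367 − 2(108.2) − 1(13.31) = 137.3
  V: 0 + 1(108.2) = 108.2
  Q: 0 + 1(13.31) = 13.31

13.3 mol/min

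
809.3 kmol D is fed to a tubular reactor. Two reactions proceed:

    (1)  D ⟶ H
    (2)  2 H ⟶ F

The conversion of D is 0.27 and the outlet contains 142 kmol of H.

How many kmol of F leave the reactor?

Conversion of D: D consumed = 1ξ₁ = 0.27 × 809.3 → ξ₁ = 218.5 kmol.
H balance: n_H = 0 + 1ξ₁ − 2ξ₂ = 142 → ξ₂ = (1·218.5 − 142)/2 = 38.26 kmol.
Outlet amounts (n = n₀ + Σ ν·ξ):
  D: 809.3 − 1(218.5) = 590.8
  H: 0 + 1(218.5) − 2(38.26) = 142
  F: 0 + 1(38.26) = 38.26

38.3 kmol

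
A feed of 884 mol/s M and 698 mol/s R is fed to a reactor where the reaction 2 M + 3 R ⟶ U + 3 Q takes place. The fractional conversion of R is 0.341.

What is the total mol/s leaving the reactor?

R reacted = 0.341 × 698 = 238 mol/s; ν_R = −3, so ξ = 238/3 = 79.34 mol/s.
Outlet amounts (n = n₀ + ν ξ):
  M: 884 − 2(79.34) = 725.3
  R: 698 − 3(79.34) = 460
  U: 0 + 1(79.34) = 79.34
  Q: 0 + 3(79.34) = 238
Total out = 725.3 + 460 + 79.34 + 238 = 1503 mol/s.

1500 mol/s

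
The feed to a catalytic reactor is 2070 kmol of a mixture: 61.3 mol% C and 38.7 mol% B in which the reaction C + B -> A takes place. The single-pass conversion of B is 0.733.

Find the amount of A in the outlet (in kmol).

B reacted = 0.733 × 801.1 = 587.2 kmol; ν_B = −1, so ξ = 587.2/1 = 587.2 kmol.
Outlet amounts (n = n₀ + ν ξ):
  C: 1269 − 1(587.2) = 681.7
  B: 801.1 − 1(587.2) = 213.9
  A: 0 + 1(587.2) = 587.2

587 kmol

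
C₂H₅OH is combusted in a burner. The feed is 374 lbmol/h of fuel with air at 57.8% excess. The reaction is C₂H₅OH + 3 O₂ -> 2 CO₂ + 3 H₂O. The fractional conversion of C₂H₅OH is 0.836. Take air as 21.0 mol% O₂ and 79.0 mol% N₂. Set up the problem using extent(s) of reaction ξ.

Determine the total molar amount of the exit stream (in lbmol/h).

9120 lbmol/h

Stoichiometric O₂ = 3 × 374 = 1122 lbmol/h; O₂ fed = 1122 × 1.578 = 1771 lbmol/h.
N₂ fed = 1771 × 79/21 = 6661 lbmol/h.
Fuel reacted = 0.836 × 374 → ξ = 312.7 lbmol/h.
Outlet (n = n₀ + ν ξ):
  C₂H₅OH: 374 − 1(312.7) = 61.34
  O₂: 1771 − 3(312.7) = 832.5
  N₂: 6661 (inert)
  CO₂: 0 + 2(312.7) = 625.3
  H₂O: 0 + 3(312.7) = 938
Total out = 61.34 + 832.5 + 6661 + 625.3 + 938 = 9118 lbmol/h.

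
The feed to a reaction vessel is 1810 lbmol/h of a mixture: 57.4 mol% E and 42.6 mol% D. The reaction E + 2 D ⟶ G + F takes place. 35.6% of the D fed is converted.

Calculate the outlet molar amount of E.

D reacted = 0.356 × 771.1 = 274.5 lbmol/h; ν_D = −2, so ξ = 274.5/2 = 137.2 lbmol/h.
Outlet amounts (n = n₀ + ν ξ):
  E: 1039 − 1(137.2) = 901.7
  D: 771.1 − 2(137.2) = 496.6
  G: 0 + 1(137.2) = 137.2
  F: 0 + 1(137.2) = 137.2

902 lbmol/h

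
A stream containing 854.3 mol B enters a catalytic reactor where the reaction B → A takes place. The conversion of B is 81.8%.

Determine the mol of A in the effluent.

699 mol

B reacted = 0.818 × 854.3 = 698.8 mol; ν_B = −1, so ξ = 698.8/1 = 698.8 mol.
Outlet amounts (n = n₀ + ν ξ):
  B: 854.3 − 1(698.8) = 155.5
  A: 0 + 1(698.8) = 698.8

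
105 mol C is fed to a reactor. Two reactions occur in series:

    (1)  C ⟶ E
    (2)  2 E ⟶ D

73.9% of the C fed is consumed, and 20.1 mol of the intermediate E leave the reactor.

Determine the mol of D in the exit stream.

28.7 mol

Conversion of C: C consumed = 1ξ₁ = 0.739 × 105 → ξ₁ = 77.59 mol.
E balance: n_E = 0 + 1ξ₁ − 2ξ₂ = 20.1 → ξ₂ = (1·77.59 − 20.1)/2 = 28.75 mol.
Outlet amounts (n = n₀ + Σ ν·ξ):
  C: 105 − 1(77.59) = 27.41
  E: 0 + 1(77.59) − 2(28.75) = 20.1
  D: 0 + 1(28.75) = 28.75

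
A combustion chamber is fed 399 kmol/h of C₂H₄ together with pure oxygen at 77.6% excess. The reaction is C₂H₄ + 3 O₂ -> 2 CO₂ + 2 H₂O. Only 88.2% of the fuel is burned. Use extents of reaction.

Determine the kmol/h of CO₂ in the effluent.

704 kmol/h

Stoichiometric O₂ = 3 × 399 = 1197 kmol/h; O₂ fed = 1197 × 1.776 = 2126 kmol/h.
Fuel reacted = 0.882 × 399 → ξ = 351.9 kmol/h.
Outlet (n = n₀ + ν ξ):
  C₂H₄: 399 − 1(351.9) = 47.08
  O₂: 2126 − 3(351.9) = 1070
  CO₂: 0 + 2(351.9) = 703.8
  H₂O: 0 + 2(351.9) = 703.8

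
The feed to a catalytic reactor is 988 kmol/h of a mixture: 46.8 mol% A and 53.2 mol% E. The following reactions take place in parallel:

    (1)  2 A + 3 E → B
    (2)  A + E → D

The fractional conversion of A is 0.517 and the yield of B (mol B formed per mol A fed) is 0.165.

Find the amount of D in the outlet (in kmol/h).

86.5 kmol/h

Yield of B: 1ξ₁ / 462.4 = 0.165 → ξ₁ = 76.29 kmol/h.
Conversion of A: 2ξ₁ + 1ξ₂ = 0.517 × 462.4 = 239.1 → ξ₂ = 86.47 kmol/h.
Outlet amounts (n = n₀ + Σ ν·ξ):
  A: 462.4 − 2(76.29) − 1(86.47) = 223.3
  E: 525.6 − 3(76.29) − 1(86.47) = 210.3
  B: 0 + 1(76.29) = 76.29
  D: 0 + 1(86.47) = 86.47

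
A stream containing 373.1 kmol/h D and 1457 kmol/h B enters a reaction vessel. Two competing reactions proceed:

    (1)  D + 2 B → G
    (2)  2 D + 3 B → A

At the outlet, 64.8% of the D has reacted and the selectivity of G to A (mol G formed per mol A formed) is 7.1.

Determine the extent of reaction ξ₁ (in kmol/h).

ξ₁ = 189 kmol/h

Conversion of D: D consumed = 0.648 × 373.1 = 241.8 kmol/h = 1ξ₁ + 2ξ₂.
Selectivity: 1ξ₁ / (1ξ₂) = 7.1 → ξ₁ = 7.1 ξ₂.
Substitute: (1·7.1 + 2) ξ₂ = 241.8 → ξ₂ = 26.57 kmol/h, ξ₁ = 188.6 kmol/h.
Outlet amounts (n = n₀ + Σ ν·ξ):
  D: 373.1 − 1(188.6) − 2(26.57) = 131.3
  B: 1457 − 2(188.6) − 3(26.57) = 1000
  G: 0 + 1(188.6) = 188.6
  A: 0 + 1(26.57) = 26.57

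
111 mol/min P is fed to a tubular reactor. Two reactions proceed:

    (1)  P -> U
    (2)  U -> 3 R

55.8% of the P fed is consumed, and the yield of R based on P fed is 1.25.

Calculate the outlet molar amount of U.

Conversion of P: P consumed = 1ξ₁ = 0.558 × 111 → ξ₁ = 61.94 mol/min.
Yield of R: 3ξ₂ / 111 = 1.25 → ξ₂ = 46.25 mol/min.
Outlet amounts (n = n₀ + Σ ν·ξ):
  P: 111 − 1(61.94) = 49.06
  U: 0 + 1(61.94) − 1(46.25) = 15.69
  R: 0 + 3(46.25) = 138.8

15.7 mol/min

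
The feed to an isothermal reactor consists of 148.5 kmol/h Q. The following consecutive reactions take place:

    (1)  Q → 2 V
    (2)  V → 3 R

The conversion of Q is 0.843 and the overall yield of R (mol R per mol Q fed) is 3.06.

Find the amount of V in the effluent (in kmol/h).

98.9 kmol/h

Conversion of Q: Q consumed = 1ξ₁ = 0.843 × 148.5 → ξ₁ = 125.2 kmol/h.
Yield of R: 3ξ₂ / 148.5 = 3.06 → ξ₂ = 151.5 kmol/h.
Outlet amounts (n = n₀ + Σ ν·ξ):
  Q: 148.5 − 1(125.2) = 23.31
  V: 0 + 2(125.2) − 1(151.5) = 98.9
  R: 0 + 3(151.5) = 454.4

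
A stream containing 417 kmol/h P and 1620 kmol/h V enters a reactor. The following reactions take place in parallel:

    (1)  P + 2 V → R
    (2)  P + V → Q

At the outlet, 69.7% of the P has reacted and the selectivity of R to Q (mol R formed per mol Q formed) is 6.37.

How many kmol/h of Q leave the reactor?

Conversion of P: P consumed = 0.697 × 417 = 290.6 kmol/h = 1ξ₁ + 1ξ₂.
Selectivity: 1ξ₁ / (1ξ₂) = 6.37 → ξ₁ = 6.37 ξ₂.
Substitute: (1·6.37 + 1) ξ₂ = 290.6 → ξ₂ = 39.44 kmol/h, ξ₁ = 251.2 kmol/h.
Outlet amounts (n = n₀ + Σ ν·ξ):
  P: 417 − 1(251.2) − 1(39.44) = 126.4
  V: 1620 − 2(251.2) − 1(39.44) = 1078
  R: 0 + 1(251.2) = 251.2
  Q: 0 + 1(39.44) = 39.44

39.4 kmol/h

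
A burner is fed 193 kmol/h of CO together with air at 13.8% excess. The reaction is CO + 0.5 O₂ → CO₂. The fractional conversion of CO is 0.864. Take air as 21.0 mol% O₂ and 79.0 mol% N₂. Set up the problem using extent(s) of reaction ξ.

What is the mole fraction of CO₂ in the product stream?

Stoichiometric O₂ = 0.5 × 193 = 96.5 kmol/h; O₂ fed = 96.5 × 1.138 = 109.8 kmol/h.
N₂ fed = 109.8 × 79/21 = 413.1 kmol/h.
Fuel reacted = 0.864 × 193 → ξ = 166.8 kmol/h.
Outlet (n = n₀ + ν ξ):
  CO: 193 − 1(166.8) = 26.25
  O₂: 109.8 − 0.5(166.8) = 26.44
  N₂: 413.1 (inert)
  CO₂: 0 + 1(166.8) = 166.8
Total out = 632.6 kmol/h; y_CO₂ = 166.8 / 632.6 = 0.2636.

0.264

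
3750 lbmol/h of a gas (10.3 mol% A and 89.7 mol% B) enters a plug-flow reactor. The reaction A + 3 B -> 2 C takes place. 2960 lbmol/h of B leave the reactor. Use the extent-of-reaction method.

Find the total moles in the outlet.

For B: n = n₀ − 3ξ → 2960 = 3364 − 3ξ, giving ξ = 134.6 lbmol/h.
Outlet amounts (n = n₀ + ν ξ):
  A: 386.2 − 1(134.6) = 251.7
  B: 3364 − 3(134.6) = 2960
  C: 0 + 2(134.6) = 269.2
Total out = 251.7 + 2960 + 269.2 = 3481 lbmol/h.

3480 lbmol/h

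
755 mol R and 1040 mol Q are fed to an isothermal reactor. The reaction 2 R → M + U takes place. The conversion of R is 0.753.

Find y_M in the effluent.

0.158

R reacted = 0.753 × 755 = 568.5 mol; ν_R = −2, so ξ = 568.5/2 = 284.3 mol.
Outlet amounts (n = n₀ + ν ξ):
  R: 755 − 2(284.3) = 186.5
  M: 0 + 1(284.3) = 284.3
  U: 0 + 1(284.3) = 284.3
  Q: 1040 (inert)
Total out = 1795 mol; y_M = 284.3 / 1795 = 0.1584.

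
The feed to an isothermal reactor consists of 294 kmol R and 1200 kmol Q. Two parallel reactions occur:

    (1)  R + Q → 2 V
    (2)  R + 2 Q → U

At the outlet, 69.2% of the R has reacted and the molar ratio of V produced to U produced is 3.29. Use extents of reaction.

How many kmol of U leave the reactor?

Conversion of R: R consumed = 0.692 × 294 = 203.4 kmol = 1ξ₁ + 1ξ₂.
Selectivity: 2ξ₁ / (1ξ₂) = 3.29 → ξ₁ = 1.645 ξ₂.
Substitute: (1·1.645 + 1) ξ₂ = 203.4 → ξ₂ = 76.92 kmol, ξ₁ = 126.5 kmol.
Outlet amounts (n = n₀ + Σ ν·ξ):
  R: 294 − 1(126.5) − 1(76.92) = 90.55
  Q: 1200 − 1(126.5) − 2(76.92) = 919.6
  V: 0 + 2(126.5) = 253.1
  U: 0 + 1(76.92) = 76.92

76.9 kmol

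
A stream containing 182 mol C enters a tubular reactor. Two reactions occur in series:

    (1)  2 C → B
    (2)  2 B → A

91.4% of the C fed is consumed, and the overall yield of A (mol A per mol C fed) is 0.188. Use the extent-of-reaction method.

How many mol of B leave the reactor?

Conversion of C: C consumed = 2ξ₁ = 0.914 × 182 → ξ₁ = 83.17 mol.
Yield of A: 1ξ₂ / 182 = 0.188 → ξ₂ = 34.22 mol.
Outlet amounts (n = n₀ + Σ ν·ξ):
  C: 182 − 2(83.17) = 15.65
  B: 0 + 1(83.17) − 2(34.22) = 14.74
  A: 0 + 1(34.22) = 34.22

14.7 mol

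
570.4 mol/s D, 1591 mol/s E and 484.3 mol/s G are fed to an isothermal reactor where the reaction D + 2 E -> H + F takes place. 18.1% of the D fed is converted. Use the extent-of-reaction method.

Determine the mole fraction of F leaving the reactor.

0.0406

D reacted = 0.181 × 570.4 = 103.2 mol/s; ν_D = −1, so ξ = 103.2/1 = 103.2 mol/s.
Outlet amounts (n = n₀ + ν ξ):
  D: 570.4 − 1(103.2) = 467.2
  E: 1591 − 2(103.2) = 1385
  H: 0 + 1(103.2) = 103.2
  F: 0 + 1(103.2) = 103.2
  G: 484.3 (inert)
Total out = 2542 mol/s; y_F = 103.2 / 2542 = 0.04061.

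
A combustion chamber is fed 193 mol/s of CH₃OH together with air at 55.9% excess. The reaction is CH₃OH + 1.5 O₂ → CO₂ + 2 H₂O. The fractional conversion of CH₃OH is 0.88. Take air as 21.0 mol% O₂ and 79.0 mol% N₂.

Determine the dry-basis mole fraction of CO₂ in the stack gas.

0.0814

Stoichiometric O₂ = 1.5 × 193 = 289.5 mol/s; O₂ fed = 289.5 × 1.559 = 451.3 mol/s.
N₂ fed = 451.3 × 79/21 = 1698 mol/s.
Fuel reacted = 0.88 × 193 → ξ = 169.8 mol/s.
Outlet (n = n₀ + ν ξ):
  CH₃OH: 193 − 1(169.8) = 23.16
  O₂: 451.3 − 1.5(169.8) = 196.6
  N₂: 1698 (inert)
  CO₂: 0 + 1(169.8) = 169.8
  H₂O: 0 + 2(169.8) = 339.7
Dry total = 2087 mol/s; y_CO₂ (dry) = 169.8 / 2087 = 0.08136.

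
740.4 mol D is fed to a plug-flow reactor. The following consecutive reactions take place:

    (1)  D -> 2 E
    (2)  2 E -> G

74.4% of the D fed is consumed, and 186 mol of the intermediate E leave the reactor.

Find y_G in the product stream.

Conversion of D: D consumed = 1ξ₁ = 0.744 × 740.4 → ξ₁ = 550.9 mol.
E balance: n_E = 0 + 2ξ₁ − 2ξ₂ = 186 → ξ₂ = (2·550.9 − 186)/2 = 457.9 mol.
Outlet amounts (n = n₀ + Σ ν·ξ):
  D: 740.4 − 1(550.9) = 189.5
  E: 0 + 2(550.9) − 2(457.9) = 186
  G: 0 + 1(457.9) = 457.9
Total out = 833.4 mol; y_G = 457.9 / 833.4 = 0.5494.

0.549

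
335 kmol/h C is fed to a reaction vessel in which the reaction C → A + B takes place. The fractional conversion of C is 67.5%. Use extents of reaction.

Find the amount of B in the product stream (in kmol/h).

226 kmol/h

C reacted = 0.675 × 335 = 226.1 kmol/h; ν_C = −1, so ξ = 226.1/1 = 226.1 kmol/h.
Outlet amounts (n = n₀ + ν ξ):
  C: 335 − 1(226.1) = 108.9
  A: 0 + 1(226.1) = 226.1
  B: 0 + 1(226.1) = 226.1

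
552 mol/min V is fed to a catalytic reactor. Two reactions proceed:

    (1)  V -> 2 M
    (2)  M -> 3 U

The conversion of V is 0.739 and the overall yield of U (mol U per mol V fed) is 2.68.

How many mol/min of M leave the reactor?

Conversion of V: V consumed = 1ξ₁ = 0.739 × 552 → ξ₁ = 407.9 mol/min.
Yield of U: 3ξ₂ / 552 = 2.68 → ξ₂ = 493.1 mol/min.
Outlet amounts (n = n₀ + Σ ν·ξ):
  V: 552 − 1(407.9) = 144.1
  M: 0 + 2(407.9) − 1(493.1) = 322.7
  U: 0 + 3(493.1) = 1479

323 mol/min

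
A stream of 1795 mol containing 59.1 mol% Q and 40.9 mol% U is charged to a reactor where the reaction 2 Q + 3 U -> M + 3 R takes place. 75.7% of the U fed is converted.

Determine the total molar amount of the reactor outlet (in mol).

U reacted = 0.757 × 734.2 = 555.8 mol; ν_U = −3, so ξ = 555.8/3 = 185.3 mol.
Outlet amounts (n = n₀ + ν ξ):
  Q: 1061 − 2(185.3) = 690.3
  U: 734.2 − 3(185.3) = 178.4
  M: 0 + 1(185.3) = 185.3
  R: 0 + 3(185.3) = 555.8
Total out = 690.3 + 178.4 + 185.3 + 555.8 = 1610 mol.

1610 mol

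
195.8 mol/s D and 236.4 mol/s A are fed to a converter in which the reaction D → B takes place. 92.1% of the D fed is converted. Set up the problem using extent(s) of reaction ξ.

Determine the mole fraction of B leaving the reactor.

D reacted = 0.921 × 195.8 = 180.3 mol/s; ν_D = −1, so ξ = 180.3/1 = 180.3 mol/s.
Outlet amounts (n = n₀ + ν ξ):
  D: 195.8 − 1(180.3) = 15.47
  B: 0 + 1(180.3) = 180.3
  A: 236.4 (inert)
Total out = 432.2 mol/s; y_B = 180.3 / 432.2 = 0.4172.

0.417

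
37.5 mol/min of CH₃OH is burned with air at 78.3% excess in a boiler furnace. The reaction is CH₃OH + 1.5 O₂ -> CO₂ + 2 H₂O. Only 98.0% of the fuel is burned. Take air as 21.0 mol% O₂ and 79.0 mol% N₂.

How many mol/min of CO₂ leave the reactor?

Stoichiometric O₂ = 1.5 × 37.5 = 56.25 mol/min; O₂ fed = 56.25 × 1.783 = 100.3 mol/min.
N₂ fed = 100.3 × 79/21 = 377.3 mol/min.
Fuel reacted = 0.98 × 37.5 → ξ = 36.75 mol/min.
Outlet (n = n₀ + ν ξ):
  CH₃OH: 37.5 − 1(36.75) = 0.75
  O₂: 100.3 − 1.5(36.75) = 45.17
  N₂: 377.3 (inert)
  CO₂: 0 + 1(36.75) = 36.75
  H₂O: 0 + 2(36.75) = 73.5

36.8 mol/min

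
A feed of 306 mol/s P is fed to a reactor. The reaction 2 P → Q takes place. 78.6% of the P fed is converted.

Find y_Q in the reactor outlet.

P reacted = 0.786 × 306 = 240.5 mol/s; ν_P = −2, so ξ = 240.5/2 = 120.3 mol/s.
Outlet amounts (n = n₀ + ν ξ):
  P: 306 − 2(120.3) = 65.48
  Q: 0 + 1(120.3) = 120.3
Total out = 185.7 mol/s; y_Q = 120.3 / 185.7 = 0.6474.

0.647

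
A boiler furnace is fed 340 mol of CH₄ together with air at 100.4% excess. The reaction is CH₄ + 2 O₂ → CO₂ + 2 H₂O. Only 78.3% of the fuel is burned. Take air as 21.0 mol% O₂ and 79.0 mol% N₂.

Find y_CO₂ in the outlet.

0.039

Stoichiometric O₂ = 2 × 340 = 680 mol; O₂ fed = 680 × 2.004 = 1363 mol.
N₂ fed = 1363 × 79/21 = 5126 mol.
Fuel reacted = 0.783 × 340 → ξ = 266.2 mol.
Outlet (n = n₀ + ν ξ):
  CH₄: 340 − 1(266.2) = 73.78
  O₂: 1363 − 2(266.2) = 830.3
  N₂: 5126 (inert)
  CO₂: 0 + 1(266.2) = 266.2
  H₂O: 0 + 2(266.2) = 532.4
Total out = 6829 mol; y_CO₂ = 266.2 / 6829 = 0.03898.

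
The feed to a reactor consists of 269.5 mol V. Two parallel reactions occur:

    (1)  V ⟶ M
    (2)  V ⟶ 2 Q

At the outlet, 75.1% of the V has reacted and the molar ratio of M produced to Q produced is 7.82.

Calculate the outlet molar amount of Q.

Conversion of V: V consumed = 0.751 × 269.5 = 202.4 mol = 1ξ₁ + 1ξ₂.
Selectivity: 1ξ₁ / (2ξ₂) = 7.82 → ξ₁ = 15.64 ξ₂.
Substitute: (1·15.64 + 1) ξ₂ = 202.4 → ξ₂ = 12.16 mol, ξ₁ = 190.2 mol.
Outlet amounts (n = n₀ + Σ ν·ξ):
  V: 269.5 − 1(190.2) − 1(12.16) = 67.11
  M: 0 + 1(190.2) = 190.2
  Q: 0 + 2(12.16) = 24.33

24.3 mol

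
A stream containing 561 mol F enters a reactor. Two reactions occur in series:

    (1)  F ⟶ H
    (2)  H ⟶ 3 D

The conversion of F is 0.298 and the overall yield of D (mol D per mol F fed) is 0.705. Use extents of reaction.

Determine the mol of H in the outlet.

Conversion of F: F consumed = 1ξ₁ = 0.298 × 561 → ξ₁ = 167.2 mol.
Yield of D: 3ξ₂ / 561 = 0.705 → ξ₂ = 131.8 mol.
Outlet amounts (n = n₀ + Σ ν·ξ):
  F: 561 − 1(167.2) = 393.8
  H: 0 + 1(167.2) − 1(131.8) = 35.34
  D: 0 + 3(131.8) = 395.5

35.3 mol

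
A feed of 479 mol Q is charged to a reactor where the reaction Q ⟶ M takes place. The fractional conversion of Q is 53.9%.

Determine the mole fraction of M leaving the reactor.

Q reacted = 0.539 × 479 = 258.2 mol; ν_Q = −1, so ξ = 258.2/1 = 258.2 mol.
Outlet amounts (n = n₀ + ν ξ):
  Q: 479 − 1(258.2) = 220.8
  M: 0 + 1(258.2) = 258.2
Total out = 479 mol; y_M = 258.2 / 479 = 0.539.

0.539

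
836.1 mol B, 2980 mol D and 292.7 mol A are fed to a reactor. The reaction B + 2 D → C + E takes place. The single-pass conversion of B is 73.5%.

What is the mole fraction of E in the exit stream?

B reacted = 0.735 × 836.1 = 614.5 mol; ν_B = −1, so ξ = 614.5/1 = 614.5 mol.
Outlet amounts (n = n₀ + ν ξ):
  B: 836.1 − 1(614.5) = 221.6
  D: 2980 − 2(614.5) = 1751
  C: 0 + 1(614.5) = 614.5
  E: 0 + 1(614.5) = 614.5
  A: 292.7 (inert)
Total out = 3494 mol; y_E = 614.5 / 3494 = 0.1759.

0.176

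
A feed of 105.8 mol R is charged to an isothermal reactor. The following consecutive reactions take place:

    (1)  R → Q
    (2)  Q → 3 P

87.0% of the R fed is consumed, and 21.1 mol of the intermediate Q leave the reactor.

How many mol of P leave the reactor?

213 mol

Conversion of R: R consumed = 1ξ₁ = 0.87 × 105.8 → ξ₁ = 92.05 mol.
Q balance: n_Q = 0 + 1ξ₁ − 1ξ₂ = 21.1 → ξ₂ = (1·92.05 − 21.1)/1 = 70.95 mol.
Outlet amounts (n = n₀ + Σ ν·ξ):
  R: 105.8 − 1(92.05) = 13.75
  Q: 0 + 1(92.05) − 1(70.95) = 21.1
  P: 0 + 3(70.95) = 212.8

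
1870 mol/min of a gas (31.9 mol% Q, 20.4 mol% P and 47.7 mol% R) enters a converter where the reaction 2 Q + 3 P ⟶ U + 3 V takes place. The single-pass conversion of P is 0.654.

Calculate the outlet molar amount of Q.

P reacted = 0.654 × 381.5 = 249.5 mol/min; ν_P = −3, so ξ = 249.5/3 = 83.16 mol/min.
Outlet amounts (n = n₀ + ν ξ):
  Q: 596.5 − 2(83.16) = 430.2
  P: 381.5 − 3(83.16) = 132
  U: 0 + 1(83.16) = 83.16
  V: 0 + 3(83.16) = 249.5
  R: 892 (inert)

430 mol/min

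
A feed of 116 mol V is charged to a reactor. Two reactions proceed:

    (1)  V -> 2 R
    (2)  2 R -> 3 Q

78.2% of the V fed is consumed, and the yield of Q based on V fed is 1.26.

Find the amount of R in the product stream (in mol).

Conversion of V: V consumed = 1ξ₁ = 0.782 × 116 → ξ₁ = 90.71 mol.
Yield of Q: 3ξ₂ / 116 = 1.26 → ξ₂ = 48.72 mol.
Outlet amounts (n = n₀ + Σ ν·ξ):
  V: 116 − 1(90.71) = 25.29
  R: 0 + 2(90.71) − 2(48.72) = 83.98
  Q: 0 + 3(48.72) = 146.2

84 mol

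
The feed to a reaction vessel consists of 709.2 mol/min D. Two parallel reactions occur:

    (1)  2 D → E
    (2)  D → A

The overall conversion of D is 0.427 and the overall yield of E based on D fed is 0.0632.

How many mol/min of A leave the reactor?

213 mol/min

Yield of E: 1ξ₁ / 709.2 = 0.0632 → ξ₁ = 44.82 mol/min.
Conversion of D: 2ξ₁ + 1ξ₂ = 0.427 × 709.2 = 302.8 → ξ₂ = 213.2 mol/min.
Outlet amounts (n = n₀ + Σ ν·ξ):
  D: 709.2 − 2(44.82) − 1(213.2) = 406.4
  E: 0 + 1(44.82) = 44.82
  A: 0 + 1(213.2) = 213.2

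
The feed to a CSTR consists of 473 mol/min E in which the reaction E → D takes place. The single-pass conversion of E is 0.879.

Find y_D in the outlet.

E reacted = 0.879 × 473 = 415.8 mol/min; ν_E = −1, so ξ = 415.8/1 = 415.8 mol/min.
Outlet amounts (n = n₀ + ν ξ):
  E: 473 − 1(415.8) = 57.23
  D: 0 + 1(415.8) = 415.8
Total out = 473 mol/min; y_D = 415.8 / 473 = 0.879.

0.879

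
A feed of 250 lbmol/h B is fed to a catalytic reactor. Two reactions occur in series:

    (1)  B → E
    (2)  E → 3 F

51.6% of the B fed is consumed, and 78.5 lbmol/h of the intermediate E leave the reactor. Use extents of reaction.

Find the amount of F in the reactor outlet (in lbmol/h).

Conversion of B: B consumed = 1ξ₁ = 0.516 × 250 → ξ₁ = 129 lbmol/h.
E balance: n_E = 0 + 1ξ₁ − 1ξ₂ = 78.5 → ξ₂ = (1·129 − 78.5)/1 = 50.5 lbmol/h.
Outlet amounts (n = n₀ + Σ ν·ξ):
  B: 250 − 1(129) = 121
  E: 0 + 1(129) − 1(50.5) = 78.5
  F: 0 + 3(50.5) = 151.5

152 lbmol/h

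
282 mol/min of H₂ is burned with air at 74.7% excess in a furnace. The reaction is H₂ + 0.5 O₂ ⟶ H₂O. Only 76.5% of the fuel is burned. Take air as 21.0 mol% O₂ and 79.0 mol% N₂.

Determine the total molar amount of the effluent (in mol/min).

1350 mol/min

Stoichiometric O₂ = 0.5 × 282 = 141 mol/min; O₂ fed = 141 × 1.747 = 246.3 mol/min.
N₂ fed = 246.3 × 79/21 = 926.7 mol/min.
Fuel reacted = 0.765 × 282 → ξ = 215.7 mol/min.
Outlet (n = n₀ + ν ξ):
  H₂: 282 − 1(215.7) = 66.27
  O₂: 246.3 − 0.5(215.7) = 138.5
  N₂: 926.7 (inert)
  H₂O: 0 + 1(215.7) = 215.7
Total out = 66.27 + 138.5 + 926.7 + 215.7 = 1347 mol/min.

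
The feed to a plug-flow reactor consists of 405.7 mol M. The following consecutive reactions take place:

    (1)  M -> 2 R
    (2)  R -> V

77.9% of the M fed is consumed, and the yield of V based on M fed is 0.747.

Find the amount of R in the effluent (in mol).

Conversion of M: M consumed = 1ξ₁ = 0.779 × 405.7 → ξ₁ = 316 mol.
Yield of V: 1ξ₂ / 405.7 = 0.747 → ξ₂ = 303.1 mol.
Outlet amounts (n = n₀ + Σ ν·ξ):
  M: 405.7 − 1(316) = 89.66
  R: 0 + 2(316) − 1(303.1) = 329
  V: 0 + 1(303.1) = 303.1

329 mol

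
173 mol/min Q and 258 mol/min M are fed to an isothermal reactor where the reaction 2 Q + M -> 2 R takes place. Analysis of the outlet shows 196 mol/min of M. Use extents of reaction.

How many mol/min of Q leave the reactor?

49 mol/min

For M: n = n₀ − 1ξ → 196 = 258 − 1ξ, giving ξ = 62 mol/min.
Outlet amounts (n = n₀ + ν ξ):
  Q: 173 − 2(62) = 49
  M: 258 − 1(62) = 196
  R: 0 + 2(62) = 124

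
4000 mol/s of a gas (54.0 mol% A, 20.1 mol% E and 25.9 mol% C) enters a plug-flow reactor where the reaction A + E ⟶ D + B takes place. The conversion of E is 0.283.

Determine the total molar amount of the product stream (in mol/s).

E reacted = 0.283 × 804 = 227.5 mol/s; ν_E = −1, so ξ = 227.5/1 = 227.5 mol/s.
Outlet amounts (n = n₀ + ν ξ):
  A: 2160 − 1(227.5) = 1932
  E: 804 − 1(227.5) = 576.5
  D: 0 + 1(227.5) = 227.5
  B: 0 + 1(227.5) = 227.5
  C: 1036 (inert)
Total out = 1932 + 576.5 + 227.5 + 227.5 + 1036 = 4000 mol/s.

4000 mol/s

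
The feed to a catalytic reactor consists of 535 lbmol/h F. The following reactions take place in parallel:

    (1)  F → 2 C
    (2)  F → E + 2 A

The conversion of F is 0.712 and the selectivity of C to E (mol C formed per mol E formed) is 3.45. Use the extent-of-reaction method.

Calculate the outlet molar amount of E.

Conversion of F: F consumed = 0.712 × 535 = 380.9 lbmol/h = 1ξ₁ + 1ξ₂.
Selectivity: 2ξ₁ / (1ξ₂) = 3.45 → ξ₁ = 1.725 ξ₂.
Substitute: (1·1.725 + 1) ξ₂ = 380.9 → ξ₂ = 139.8 lbmol/h, ξ₁ = 241.1 lbmol/h.
Outlet amounts (n = n₀ + Σ ν·ξ):
  F: 535 − 1(241.1) − 1(139.8) = 154.1
  C: 0 + 2(241.1) = 482.3
  E: 0 + 1(139.8) = 139.8
  A: 0 + 2(139.8) = 279.6

140 lbmol/h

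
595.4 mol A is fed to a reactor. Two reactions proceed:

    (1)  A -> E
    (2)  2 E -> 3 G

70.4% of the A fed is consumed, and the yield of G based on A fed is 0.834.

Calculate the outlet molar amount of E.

88.1 mol

Conversion of A: A consumed = 1ξ₁ = 0.704 × 595.4 → ξ₁ = 419.2 mol.
Yield of G: 3ξ₂ / 595.4 = 0.834 → ξ₂ = 165.5 mol.
Outlet amounts (n = n₀ + Σ ν·ξ):
  A: 595.4 − 1(419.2) = 176.2
  E: 0 + 1(419.2) − 2(165.5) = 88.12
  G: 0 + 3(165.5) = 496.6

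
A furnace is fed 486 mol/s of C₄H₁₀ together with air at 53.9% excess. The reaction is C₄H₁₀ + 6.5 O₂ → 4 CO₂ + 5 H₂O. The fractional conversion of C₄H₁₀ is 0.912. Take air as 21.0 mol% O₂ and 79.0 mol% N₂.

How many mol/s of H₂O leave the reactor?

Stoichiometric O₂ = 6.5 × 486 = 3159 mol/s; O₂ fed = 3159 × 1.539 = 4862 mol/s.
N₂ fed = 4862 × 79/21 = 18290 mol/s.
Fuel reacted = 0.912 × 486 → ξ = 443.2 mol/s.
Outlet (n = n₀ + ν ξ):
  C₄H₁₀: 486 − 1(443.2) = 42.77
  O₂: 4862 − 6.5(443.2) = 1981
  N₂: 18290 (inert)
  CO₂: 0 + 4(443.2) = 1773
  H₂O: 0 + 5(443.2) = 2216

2220 mol/s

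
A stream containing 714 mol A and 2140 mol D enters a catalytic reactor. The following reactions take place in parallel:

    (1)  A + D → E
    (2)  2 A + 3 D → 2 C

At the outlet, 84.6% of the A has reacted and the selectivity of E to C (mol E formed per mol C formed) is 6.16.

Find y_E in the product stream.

0.235

Conversion of A: A consumed = 0.846 × 714 = 604 mol = 1ξ₁ + 2ξ₂.
Selectivity: 1ξ₁ / (2ξ₂) = 6.16 → ξ₁ = 12.32 ξ₂.
Substitute: (1·12.32 + 2) ξ₂ = 604 → ξ₂ = 42.18 mol, ξ₁ = 519.7 mol.
Outlet amounts (n = n₀ + Σ ν·ξ):
  A: 714 − 1(519.7) − 2(42.18) = 110
  D: 2140 − 1(519.7) − 3(42.18) = 1494
  E: 0 + 1(519.7) = 519.7
  C: 0 + 2(42.18) = 84.36
Total out = 2208 mol; y_E = 519.7 / 2208 = 0.2354.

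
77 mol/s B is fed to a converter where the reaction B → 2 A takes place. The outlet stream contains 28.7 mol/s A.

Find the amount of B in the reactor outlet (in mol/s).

62.6 mol/s

For A: n = n₀ + 2ξ → 28.7 = 0 + 2ξ, giving ξ = 14.35 mol/s.
Outlet amounts (n = n₀ + ν ξ):
  B: 77 − 1(14.35) = 62.65
  A: 0 + 2(14.35) = 28.7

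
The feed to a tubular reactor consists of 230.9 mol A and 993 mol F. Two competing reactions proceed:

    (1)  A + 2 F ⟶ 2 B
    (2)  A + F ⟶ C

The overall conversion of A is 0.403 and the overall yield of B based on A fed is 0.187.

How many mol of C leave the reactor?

71.5 mol

Yield of B: 2ξ₁ / 230.9 = 0.187 → ξ₁ = 21.59 mol.
Conversion of A: 1ξ₁ + 1ξ₂ = 0.403 × 230.9 = 93.05 → ξ₂ = 71.46 mol.
Outlet amounts (n = n₀ + Σ ν·ξ):
  A: 230.9 − 1(21.59) − 1(71.46) = 137.8
  F: 993 − 2(21.59) − 1(71.46) = 878.4
  B: 0 + 2(21.59) = 43.18
  C: 0 + 1(71.46) = 71.46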